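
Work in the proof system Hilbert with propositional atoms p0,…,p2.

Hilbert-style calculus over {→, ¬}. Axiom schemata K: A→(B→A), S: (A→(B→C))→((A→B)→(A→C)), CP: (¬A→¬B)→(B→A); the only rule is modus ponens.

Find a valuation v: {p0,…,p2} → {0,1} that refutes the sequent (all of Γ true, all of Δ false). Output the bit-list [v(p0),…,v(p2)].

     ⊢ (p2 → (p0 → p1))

Search for a countermodel by truth-table:
  v=000: Γ:[] Δ:[(p2 → (p0 → p1))=T] refutes=False
  v=001: Γ:[] Δ:[(p2 → (p0 → p1))=T] refutes=False
  v=010: Γ:[] Δ:[(p2 → (p0 → p1))=T] refutes=False
  v=011: Γ:[] Δ:[(p2 → (p0 → p1))=T] refutes=False
  v=100: Γ:[] Δ:[(p2 → (p0 → p1))=T] refutes=False
  v=101: Γ:[] Δ:[(p2 → (p0 → p1))=F] refutes=True  ← countermodel

Result: [1, 0, 1]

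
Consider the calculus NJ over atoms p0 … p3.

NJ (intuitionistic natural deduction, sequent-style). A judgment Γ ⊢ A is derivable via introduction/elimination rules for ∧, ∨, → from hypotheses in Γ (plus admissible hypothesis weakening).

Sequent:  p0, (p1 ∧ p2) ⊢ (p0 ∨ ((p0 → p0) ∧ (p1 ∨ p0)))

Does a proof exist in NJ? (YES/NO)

Derivation trace:
[∨I₂] p0, (p1 ∧ p2) ⊢ (p0 ∨ ((p0 → p0) ∧ (p1 ∨ p0)))
  [∧I] p0, (p1 ∧ p2) ⊢ ((p0 → p0) ∧ (p1 ∨ p0))
    [→I] (p1 ∧ p2) ⊢ (p0 → p0)
      [Wk] p0, (p1 ∧ p2) ⊢ p0
        [Ax] p0 ⊢ p0
    [∨I₂] p0 ⊢ (p1 ∨ p0)
      [Ax] p0 ⊢ p0

Result: YES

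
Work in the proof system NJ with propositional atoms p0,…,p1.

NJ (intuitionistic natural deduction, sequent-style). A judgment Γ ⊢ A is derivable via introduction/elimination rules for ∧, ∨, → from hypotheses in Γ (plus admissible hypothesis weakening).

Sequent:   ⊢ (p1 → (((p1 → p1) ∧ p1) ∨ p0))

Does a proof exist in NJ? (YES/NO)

Derivation (root first):
[→I]  ⊢ (p1 → (((p1 → p1) ∧ p1) ∨ p0))
  [∨I₁] p1 ⊢ (((p1 → p1) ∧ p1) ∨ p0)
    [∧I] p1 ⊢ ((p1 → p1) ∧ p1)
      [→I]  ⊢ (p1 → p1)
        [Ax] p1 ⊢ p1
      [Ax] p1 ⊢ p1

Result: YES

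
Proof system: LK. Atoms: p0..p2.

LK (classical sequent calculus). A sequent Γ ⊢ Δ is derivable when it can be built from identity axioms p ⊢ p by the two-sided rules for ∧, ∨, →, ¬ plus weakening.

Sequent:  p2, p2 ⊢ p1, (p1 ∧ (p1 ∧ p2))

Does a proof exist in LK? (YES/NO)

Enumerate valuations to refute Γ ⊢ Δ:
  v=000: Γ:[p2=F, p2=F] Δ:[p1=F, (p1 ∧ (p1 ∧ p2))=F] refutes=False
  v=001: Γ:[p2=T, p2=T] Δ:[p1=F, (p1 ∧ (p1 ∧ p2))=F] refutes=True  ← countermodel

Result: NO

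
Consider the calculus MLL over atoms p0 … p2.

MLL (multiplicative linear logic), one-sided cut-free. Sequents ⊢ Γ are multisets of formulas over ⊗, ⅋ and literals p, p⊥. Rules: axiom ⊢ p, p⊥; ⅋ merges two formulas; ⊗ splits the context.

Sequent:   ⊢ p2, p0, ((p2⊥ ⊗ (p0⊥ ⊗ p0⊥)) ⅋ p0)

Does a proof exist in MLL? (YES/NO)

Proof tree:
[⅋]  ⊢ p2, p0, ((p2⊥ ⊗ (p0⊥ ⊗ p0⊥)) ⅋ p0)
  [⊗]  ⊢ p2, p0, p0, (p2⊥ ⊗ (p0⊥ ⊗ p0⊥))
    [Ax]  ⊢ p2, p2⊥
    [⊗]  ⊢ p0, p0, (p0⊥ ⊗ p0⊥)
      [Ax]  ⊢ p0, p0⊥
      [Ax]  ⊢ p0, p0⊥

Result: YES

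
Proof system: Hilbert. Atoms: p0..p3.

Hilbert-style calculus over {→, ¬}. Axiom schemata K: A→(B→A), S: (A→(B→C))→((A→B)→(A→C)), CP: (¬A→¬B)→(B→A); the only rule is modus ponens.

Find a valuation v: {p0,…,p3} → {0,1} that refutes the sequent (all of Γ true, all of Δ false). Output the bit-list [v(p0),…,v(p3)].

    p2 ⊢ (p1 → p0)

Search for a countermodel by truth-table:
  v=0000: Γ:[p2=F] Δ:[(p1 → p0)=T] refutes=False
  v=0001: Γ:[p2=F] Δ:[(p1 → p0)=T] refutes=False
  v=0010: Γ:[p2=T] Δ:[(p1 → p0)=T] refutes=False
  v=0011: Γ:[p2=T] Δ:[(p1 → p0)=T] refutes=False
  v=0100: Γ:[p2=F] Δ:[(p1 → p0)=F] refutes=False
  v=0101: Γ:[p2=F] Δ:[(p1 → p0)=F] refutes=False
  v=0110: Γ:[p2=T] Δ:[(p1 → p0)=F] refutes=True  ← countermodel

Result: [0, 1, 1, 0]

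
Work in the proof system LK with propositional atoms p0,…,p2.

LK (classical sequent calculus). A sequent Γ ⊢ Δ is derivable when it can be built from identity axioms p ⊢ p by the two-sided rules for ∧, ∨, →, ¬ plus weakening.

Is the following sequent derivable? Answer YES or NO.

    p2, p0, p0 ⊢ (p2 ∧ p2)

Derivation trace:
[WL] p2, p0, p0 ⊢ (p2 ∧ p2)
  [∧R] p2, p0 ⊢ (p2 ∧ p2)
    [Ax] p2 ⊢ p2
    [WL] p2, p0 ⊢ p2
      [Ax] p2 ⊢ p2

Result: YES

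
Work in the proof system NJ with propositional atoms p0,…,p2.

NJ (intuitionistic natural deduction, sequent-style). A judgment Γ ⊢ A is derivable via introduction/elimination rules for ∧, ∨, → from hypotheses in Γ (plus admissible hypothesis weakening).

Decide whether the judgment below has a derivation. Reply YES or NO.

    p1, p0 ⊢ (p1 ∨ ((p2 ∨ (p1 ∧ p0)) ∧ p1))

Derivation (root first):
[∨I₂] p1, p0 ⊢ (p1 ∨ ((p2 ∨ (p1 ∧ p0)) ∧ p1))
  [∧I] p1, p0 ⊢ ((p2 ∨ (p1 ∧ p0)) ∧ p1)
    [∨I₂] p1, p0 ⊢ (p2 ∨ (p1 ∧ p0))
      [∧I] p1, p0 ⊢ (p1 ∧ p0)
        [Ax] p1 ⊢ p1
        [Ax] p0 ⊢ p0
    [Ax] p1 ⊢ p1

Result: YES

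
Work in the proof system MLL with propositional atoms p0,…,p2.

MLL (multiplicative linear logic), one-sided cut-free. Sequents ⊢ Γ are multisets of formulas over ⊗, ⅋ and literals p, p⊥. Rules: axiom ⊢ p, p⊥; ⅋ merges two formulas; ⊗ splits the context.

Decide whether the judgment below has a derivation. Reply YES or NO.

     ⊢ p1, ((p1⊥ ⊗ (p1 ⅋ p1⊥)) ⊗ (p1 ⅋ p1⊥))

Proof tree:
[⊗]  ⊢ p1, ((p1⊥ ⊗ (p1 ⅋ p1⊥)) ⊗ (p1 ⅋ p1⊥))
  [⊗]  ⊢ p1, (p1⊥ ⊗ (p1 ⅋ p1⊥))
    [Ax]  ⊢ p1, p1⊥
    [⅋]  ⊢ (p1 ⅋ p1⊥)
      [Ax]  ⊢ p1, p1⊥
  [⅋]  ⊢ (p1 ⅋ p1⊥)
    [Ax]  ⊢ p1, p1⊥

Result: YES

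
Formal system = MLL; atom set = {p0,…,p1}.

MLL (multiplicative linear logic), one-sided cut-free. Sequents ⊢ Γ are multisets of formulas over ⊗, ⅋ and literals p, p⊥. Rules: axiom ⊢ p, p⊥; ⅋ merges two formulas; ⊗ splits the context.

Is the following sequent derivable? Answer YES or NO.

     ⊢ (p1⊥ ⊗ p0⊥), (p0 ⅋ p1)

Derivation trace:
[⅋]  ⊢ (p1⊥ ⊗ p0⊥), (p0 ⅋ p1)
  [⊗]  ⊢ p1, p0, (p1⊥ ⊗ p0⊥)
    [Ax]  ⊢ p1, p1⊥
    [Ax]  ⊢ p0, p0⊥

Result: YES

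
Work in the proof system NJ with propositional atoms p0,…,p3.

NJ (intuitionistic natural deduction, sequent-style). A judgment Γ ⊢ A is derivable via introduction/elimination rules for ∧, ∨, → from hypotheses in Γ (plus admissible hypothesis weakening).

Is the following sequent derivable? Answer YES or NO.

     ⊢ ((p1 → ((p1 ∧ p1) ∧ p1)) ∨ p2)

Derivation trace:
[∨I₁]  ⊢ ((p1 → ((p1 ∧ p1) ∧ p1)) ∨ p2)
  [→I]  ⊢ (p1 → ((p1 ∧ p1) ∧ p1))
    [∧I] p1 ⊢ ((p1 ∧ p1) ∧ p1)
      [∧I] p1 ⊢ (p1 ∧ p1)
        [Ax] p1 ⊢ p1
        [Ax] p1 ⊢ p1
      [Ax] p1 ⊢ p1

Result: YES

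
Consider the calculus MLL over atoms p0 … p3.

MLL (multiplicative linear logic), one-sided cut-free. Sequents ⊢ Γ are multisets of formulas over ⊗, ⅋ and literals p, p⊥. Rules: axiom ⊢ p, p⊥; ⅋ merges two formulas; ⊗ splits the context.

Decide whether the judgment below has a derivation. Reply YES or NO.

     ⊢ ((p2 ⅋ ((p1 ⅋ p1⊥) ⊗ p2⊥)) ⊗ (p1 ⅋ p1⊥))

Proof tree:
[⊗]  ⊢ ((p2 ⅋ ((p1 ⅋ p1⊥) ⊗ p2⊥)) ⊗ (p1 ⅋ p1⊥))
  [⅋]  ⊢ (p2 ⅋ ((p1 ⅋ p1⊥) ⊗ p2⊥))
    [⊗]  ⊢ p2, ((p1 ⅋ p1⊥) ⊗ p2⊥)
      [⅋]  ⊢ (p1 ⅋ p1⊥)
        [Ax]  ⊢ p1, p1⊥
      [Ax]  ⊢ p2, p2⊥
  [⅋]  ⊢ (p1 ⅋ p1⊥)
    [Ax]  ⊢ p1, p1⊥

Result: YES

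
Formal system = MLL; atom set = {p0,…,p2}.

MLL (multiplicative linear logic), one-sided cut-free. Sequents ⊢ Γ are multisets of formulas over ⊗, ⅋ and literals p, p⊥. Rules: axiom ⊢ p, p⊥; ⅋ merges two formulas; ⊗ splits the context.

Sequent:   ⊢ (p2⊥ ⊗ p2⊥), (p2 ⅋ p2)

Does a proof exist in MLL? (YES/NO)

Proof tree:
[⅋]  ⊢ (p2⊥ ⊗ p2⊥), (p2 ⅋ p2)
  [⊗]  ⊢ p2, p2, (p2⊥ ⊗ p2⊥)
    [Ax]  ⊢ p2, p2⊥
    [Ax]  ⊢ p2, p2⊥

Result: YES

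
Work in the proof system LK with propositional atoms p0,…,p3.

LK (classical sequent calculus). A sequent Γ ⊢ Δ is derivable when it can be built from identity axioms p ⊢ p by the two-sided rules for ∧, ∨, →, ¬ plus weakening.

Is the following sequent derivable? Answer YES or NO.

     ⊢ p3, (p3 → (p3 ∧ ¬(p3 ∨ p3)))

Derivation trace:
[→R]  ⊢ p3, (p3 → (p3 ∧ ¬(p3 ∨ p3)))
  [∧R] p3 ⊢ p3, (p3 ∧ ¬(p3 ∨ p3))
    [Ax] p3 ⊢ p3
    [¬R]  ⊢ p3, ¬(p3 ∨ p3)
      [∨L] (p3 ∨ p3) ⊢ p3
        [Ax] p3 ⊢ p3
        [Ax] p3 ⊢ p3

Result: YES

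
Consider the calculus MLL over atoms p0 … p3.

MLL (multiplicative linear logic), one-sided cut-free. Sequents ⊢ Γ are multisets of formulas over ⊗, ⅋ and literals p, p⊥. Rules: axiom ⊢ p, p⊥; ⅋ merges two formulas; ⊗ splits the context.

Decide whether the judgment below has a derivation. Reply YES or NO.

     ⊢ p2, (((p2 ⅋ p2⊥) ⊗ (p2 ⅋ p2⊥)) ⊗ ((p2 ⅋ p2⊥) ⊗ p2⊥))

Derivation (root first):
[⊗]  ⊢ p2, (((p2 ⅋ p2⊥) ⊗ (p2 ⅋ p2⊥)) ⊗ ((p2 ⅋ p2⊥) ⊗ p2⊥))
  [⊗]  ⊢ ((p2 ⅋ p2⊥) ⊗ (p2 ⅋ p2⊥))
    [⅋]  ⊢ (p2 ⅋ p2⊥)
      [Ax]  ⊢ p2, p2⊥
    [⅋]  ⊢ (p2 ⅋ p2⊥)
      [Ax]  ⊢ p2, p2⊥
  [⊗]  ⊢ p2, ((p2 ⅋ p2⊥) ⊗ p2⊥)
    [⅋]  ⊢ (p2 ⅋ p2⊥)
      [Ax]  ⊢ p2, p2⊥
    [Ax]  ⊢ p2, p2⊥

Result: YES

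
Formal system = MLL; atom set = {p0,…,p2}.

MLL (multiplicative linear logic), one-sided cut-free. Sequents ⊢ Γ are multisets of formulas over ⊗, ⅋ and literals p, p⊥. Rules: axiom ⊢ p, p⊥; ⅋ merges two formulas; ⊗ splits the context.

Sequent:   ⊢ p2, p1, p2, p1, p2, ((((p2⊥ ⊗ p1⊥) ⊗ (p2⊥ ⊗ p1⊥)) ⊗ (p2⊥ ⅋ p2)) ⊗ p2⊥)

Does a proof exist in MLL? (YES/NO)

Derivation (root first):
[⊗]  ⊢ p2, p1, p2, p1, p2, ((((p2⊥ ⊗ p1⊥) ⊗ (p2⊥ ⊗ p1⊥)) ⊗ (p2⊥ ⅋ p2)) ⊗ p2⊥)
  [⊗]  ⊢ p2, p1, p2, p1, (((p2⊥ ⊗ p1⊥) ⊗ (p2⊥ ⊗ p1⊥)) ⊗ (p2⊥ ⅋ p2))
    [⊗]  ⊢ p2, p1, p2, p1, ((p2⊥ ⊗ p1⊥) ⊗ (p2⊥ ⊗ p1⊥))
      [⊗]  ⊢ p2, p1, (p2⊥ ⊗ p1⊥)
        [Ax]  ⊢ p2, p2⊥
        [Ax]  ⊢ p1, p1⊥
      [⊗]  ⊢ p2, p1, (p2⊥ ⊗ p1⊥)
        [Ax]  ⊢ p2, p2⊥
        [Ax]  ⊢ p1, p1⊥
    [⅋]  ⊢ (p2⊥ ⅋ p2)
      [Ax]  ⊢ p2, p2⊥
  [Ax]  ⊢ p2, p2⊥

Result: YES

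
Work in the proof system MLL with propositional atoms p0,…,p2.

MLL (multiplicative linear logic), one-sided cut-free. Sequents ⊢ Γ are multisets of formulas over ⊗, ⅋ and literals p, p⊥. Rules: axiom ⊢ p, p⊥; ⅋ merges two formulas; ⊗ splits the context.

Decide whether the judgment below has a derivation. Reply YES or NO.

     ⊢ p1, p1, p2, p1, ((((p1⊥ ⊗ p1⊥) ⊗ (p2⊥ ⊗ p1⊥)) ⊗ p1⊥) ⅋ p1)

Derivation trace:
[⅋]  ⊢ p1, p1, p2, p1, ((((p1⊥ ⊗ p1⊥) ⊗ (p2⊥ ⊗ p1⊥)) ⊗ p1⊥) ⅋ p1)
  [⊗]  ⊢ p1, p1, p2, p1, p1, (((p1⊥ ⊗ p1⊥) ⊗ (p2⊥ ⊗ p1⊥)) ⊗ p1⊥)
    [⊗]  ⊢ p1, p1, p2, p1, ((p1⊥ ⊗ p1⊥) ⊗ (p2⊥ ⊗ p1⊥))
      [⊗]  ⊢ p1, p1, (p1⊥ ⊗ p1⊥)
        [Ax]  ⊢ p1, p1⊥
        [Ax]  ⊢ p1, p1⊥
      [⊗]  ⊢ p2, p1, (p2⊥ ⊗ p1⊥)
        [Ax]  ⊢ p2, p2⊥
        [Ax]  ⊢ p1, p1⊥
    [Ax]  ⊢ p1, p1⊥

Result: YES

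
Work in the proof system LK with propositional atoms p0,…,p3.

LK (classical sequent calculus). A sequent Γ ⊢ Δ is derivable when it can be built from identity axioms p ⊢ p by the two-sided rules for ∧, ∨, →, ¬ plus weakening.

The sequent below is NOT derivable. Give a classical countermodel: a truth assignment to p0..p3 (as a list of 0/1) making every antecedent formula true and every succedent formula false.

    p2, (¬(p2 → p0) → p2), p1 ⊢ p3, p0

Truth-table refutation:
  v=0000: Γ:[p2=F, (¬(p2 → p0) → p2)=T, p1=F] Δ:[p3=F, p0=F] refutes=False
  v=0001: Γ:[p2=F, (¬(p2 → p0) → p2)=T, p1=F] Δ:[p3=T, p0=F] refutes=False
  v=0010: Γ:[p2=T, (¬(p2 → p0) → p2)=T, p1=F] Δ:[p3=F, p0=F] refutes=False
  v=0011: Γ:[p2=T, (¬(p2 → p0) → p2)=T, p1=F] Δ:[p3=T, p0=F] refutes=False
  v=0100: Γ:[p2=F, (¬(p2 → p0) → p2)=T, p1=T] Δ:[p3=F, p0=F] refutes=False
  v=0101: Γ:[p2=F, (¬(p2 → p0) → p2)=T, p1=T] Δ:[p3=T, p0=F] refutes=False
  v=0110: Γ:[p2=T, (¬(p2 → p0) → p2)=T, p1=T] Δ:[p3=F, p0=F] refutes=True  ← countermodel

Result: [0, 1, 1, 0]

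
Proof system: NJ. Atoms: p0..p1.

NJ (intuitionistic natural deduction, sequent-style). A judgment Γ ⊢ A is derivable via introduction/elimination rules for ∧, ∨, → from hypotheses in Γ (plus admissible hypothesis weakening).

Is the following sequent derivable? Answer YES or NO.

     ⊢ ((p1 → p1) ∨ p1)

Derivation (root first):
[∨I₁]  ⊢ ((p1 → p1) ∨ p1)
  [→I]  ⊢ (p1 → p1)
    [Ax] p1 ⊢ p1

Result: YES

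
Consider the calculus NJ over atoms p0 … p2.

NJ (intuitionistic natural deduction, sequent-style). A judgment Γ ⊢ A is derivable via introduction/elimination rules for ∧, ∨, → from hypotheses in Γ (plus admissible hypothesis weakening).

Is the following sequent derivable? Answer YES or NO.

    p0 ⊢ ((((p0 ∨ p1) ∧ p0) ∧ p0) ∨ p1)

Derivation trace:
[∨I₁] p0 ⊢ ((((p0 ∨ p1) ∧ p0) ∧ p0) ∨ p1)
  [∧I] p0 ⊢ (((p0 ∨ p1) ∧ p0) ∧ p0)
    [∧I] p0 ⊢ ((p0 ∨ p1) ∧ p0)
      [∨I₁] p0 ⊢ (p0 ∨ p1)
        [Ax] p0 ⊢ p0
      [Ax] p0 ⊢ p0
    [Ax] p0 ⊢ p0

Result: YES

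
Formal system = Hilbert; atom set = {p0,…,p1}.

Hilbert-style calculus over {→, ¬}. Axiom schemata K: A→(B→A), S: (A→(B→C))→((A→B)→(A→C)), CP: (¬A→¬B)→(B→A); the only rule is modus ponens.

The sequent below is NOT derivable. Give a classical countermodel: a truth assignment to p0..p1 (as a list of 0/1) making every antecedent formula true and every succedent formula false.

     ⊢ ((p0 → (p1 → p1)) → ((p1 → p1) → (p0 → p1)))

Truth-table refutation:
  v=00: Γ:[] Δ:[((p0 → (p1 → p1)) → ((p1 → p1) → (p0 → p1)))=T] refutes=False
  v=01: Γ:[] Δ:[((p0 → (p1 → p1)) → ((p1 → p1) → (p0 → p1)))=T] refutes=False
  v=10: Γ:[] Δ:[((p0 → (p1 → p1)) → ((p1 → p1) → (p0 → p1)))=F] refutes=True  ← countermodel

Result: [1, 0]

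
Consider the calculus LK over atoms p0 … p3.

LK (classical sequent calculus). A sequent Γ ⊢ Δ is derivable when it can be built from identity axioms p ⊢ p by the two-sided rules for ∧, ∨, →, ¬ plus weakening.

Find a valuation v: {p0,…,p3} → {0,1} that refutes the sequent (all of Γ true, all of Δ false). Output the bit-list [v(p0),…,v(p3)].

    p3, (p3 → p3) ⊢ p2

Enumerate valuations to refute Γ ⊢ Δ:
  v=0000: Γ:[p3=F, (p3 → p3)=T] Δ:[p2=F] refutes=False
  v=0001: Γ:[p3=T, (p3 → p3)=T] Δ:[p2=F] refutes=True  ← countermodel

Result: [0, 0, 0, 1]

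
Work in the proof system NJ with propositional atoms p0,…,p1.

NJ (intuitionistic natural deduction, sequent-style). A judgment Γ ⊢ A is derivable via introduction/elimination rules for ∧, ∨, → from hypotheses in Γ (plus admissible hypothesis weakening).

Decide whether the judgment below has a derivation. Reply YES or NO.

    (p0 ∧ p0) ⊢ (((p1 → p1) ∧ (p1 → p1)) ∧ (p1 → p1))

Proof tree:
[∧I] (p0 ∧ p0) ⊢ (((p1 → p1) ∧ (p1 → p1)) ∧ (p1 → p1))
  [∧I] (p0 ∧ p0) ⊢ ((p1 → p1) ∧ (p1 → p1))
    [Wk] (p0 ∧ p0) ⊢ (p1 → p1)
      [→I]  ⊢ (p1 → p1)
        [Ax] p1 ⊢ p1
    [→I]  ⊢ (p1 → p1)
      [Ax] p1 ⊢ p1
  [→I]  ⊢ (p1 → p1)
    [Ax] p1 ⊢ p1

Result: YES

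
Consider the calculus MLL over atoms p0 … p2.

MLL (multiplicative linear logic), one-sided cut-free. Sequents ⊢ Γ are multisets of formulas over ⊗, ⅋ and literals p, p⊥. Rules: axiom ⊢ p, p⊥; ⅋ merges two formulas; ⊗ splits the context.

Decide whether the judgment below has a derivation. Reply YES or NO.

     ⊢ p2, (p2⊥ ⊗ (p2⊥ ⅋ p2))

Derivation (root first):
[⊗]  ⊢ p2, (p2⊥ ⊗ (p2⊥ ⅋ p2))
  [Ax]  ⊢ p2, p2⊥
  [⅋]  ⊢ (p2⊥ ⅋ p2)
    [Ax]  ⊢ p2, p2⊥

Result: YES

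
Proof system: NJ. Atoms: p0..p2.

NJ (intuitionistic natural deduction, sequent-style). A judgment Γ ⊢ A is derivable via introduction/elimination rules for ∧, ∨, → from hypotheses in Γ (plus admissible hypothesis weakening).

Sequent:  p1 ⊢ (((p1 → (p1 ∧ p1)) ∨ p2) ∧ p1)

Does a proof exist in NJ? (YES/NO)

Derivation trace:
[∧I] p1 ⊢ (((p1 → (p1 ∧ p1)) ∨ p2) ∧ p1)
  [∨I₁]  ⊢ ((p1 → (p1 ∧ p1)) ∨ p2)
    [→I]  ⊢ (p1 → (p1 ∧ p1))
      [∧I] p1 ⊢ (p1 ∧ p1)
        [Ax] p1 ⊢ p1
        [Ax] p1 ⊢ p1
  [Ax] p1 ⊢ p1

Result: YES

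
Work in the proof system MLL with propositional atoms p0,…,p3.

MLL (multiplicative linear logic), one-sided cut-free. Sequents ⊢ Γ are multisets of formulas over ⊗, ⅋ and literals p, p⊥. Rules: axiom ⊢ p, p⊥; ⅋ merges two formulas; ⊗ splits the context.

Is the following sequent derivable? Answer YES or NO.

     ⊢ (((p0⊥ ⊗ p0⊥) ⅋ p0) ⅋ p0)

Derivation (root first):
[⅋]  ⊢ (((p0⊥ ⊗ p0⊥) ⅋ p0) ⅋ p0)
  [⅋]  ⊢ p0, ((p0⊥ ⊗ p0⊥) ⅋ p0)
    [⊗]  ⊢ p0, p0, (p0⊥ ⊗ p0⊥)
      [Ax]  ⊢ p0, p0⊥
      [Ax]  ⊢ p0, p0⊥

Result: YES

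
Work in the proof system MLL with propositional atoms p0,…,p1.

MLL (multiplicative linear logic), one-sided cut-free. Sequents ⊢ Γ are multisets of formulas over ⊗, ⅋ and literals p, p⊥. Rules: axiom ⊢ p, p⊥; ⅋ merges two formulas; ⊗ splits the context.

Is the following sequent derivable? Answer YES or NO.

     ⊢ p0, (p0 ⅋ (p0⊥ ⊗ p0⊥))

Proof tree:
[⅋]  ⊢ p0, (p0 ⅋ (p0⊥ ⊗ p0⊥))
  [⊗]  ⊢ p0, p0, (p0⊥ ⊗ p0⊥)
    [Ax]  ⊢ p0, p0⊥
    [Ax]  ⊢ p0, p0⊥

Result: YES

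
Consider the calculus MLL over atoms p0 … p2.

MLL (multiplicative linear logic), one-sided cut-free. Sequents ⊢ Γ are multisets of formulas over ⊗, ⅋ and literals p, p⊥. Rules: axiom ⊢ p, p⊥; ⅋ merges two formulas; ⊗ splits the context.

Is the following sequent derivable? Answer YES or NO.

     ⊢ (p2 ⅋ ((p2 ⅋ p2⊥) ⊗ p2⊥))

Derivation (root first):
[⅋]  ⊢ (p2 ⅋ ((p2 ⅋ p2⊥) ⊗ p2⊥))
  [⊗]  ⊢ p2, ((p2 ⅋ p2⊥) ⊗ p2⊥)
    [⅋]  ⊢ (p2 ⅋ p2⊥)
      [Ax]  ⊢ p2, p2⊥
    [Ax]  ⊢ p2, p2⊥

Result: YES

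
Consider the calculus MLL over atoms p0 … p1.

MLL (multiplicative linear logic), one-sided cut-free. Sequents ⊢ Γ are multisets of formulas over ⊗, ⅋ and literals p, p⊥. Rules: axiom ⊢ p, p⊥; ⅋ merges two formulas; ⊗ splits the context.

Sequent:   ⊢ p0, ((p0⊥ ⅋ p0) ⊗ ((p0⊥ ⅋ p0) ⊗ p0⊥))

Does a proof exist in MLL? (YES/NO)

Proof tree:
[⊗]  ⊢ p0, ((p0⊥ ⅋ p0) ⊗ ((p0⊥ ⅋ p0) ⊗ p0⊥))
  [⅋]  ⊢ (p0⊥ ⅋ p0)
    [Ax]  ⊢ p0, p0⊥
  [⊗]  ⊢ p0, ((p0⊥ ⅋ p0) ⊗ p0⊥)
    [⅋]  ⊢ (p0⊥ ⅋ p0)
      [Ax]  ⊢ p0, p0⊥
    [Ax]  ⊢ p0, p0⊥

Result: YES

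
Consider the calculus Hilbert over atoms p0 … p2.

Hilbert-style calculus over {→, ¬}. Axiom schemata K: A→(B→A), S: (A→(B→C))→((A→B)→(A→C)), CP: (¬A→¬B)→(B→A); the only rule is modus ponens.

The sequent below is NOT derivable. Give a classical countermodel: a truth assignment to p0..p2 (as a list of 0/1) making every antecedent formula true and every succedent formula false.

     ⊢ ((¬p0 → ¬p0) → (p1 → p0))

Truth-table refutation:
  v=000: Γ:[] Δ:[((¬p0 → ¬p0) → (p1 → p0))=T] refutes=False
  v=001: Γ:[] Δ:[((¬p0 → ¬p0) → (p1 → p0))=T] refutes=False
  v=010: Γ:[] Δ:[((¬p0 → ¬p0) → (p1 → p0))=F] refutes=True  ← countermodel

Result: [0, 1, 0]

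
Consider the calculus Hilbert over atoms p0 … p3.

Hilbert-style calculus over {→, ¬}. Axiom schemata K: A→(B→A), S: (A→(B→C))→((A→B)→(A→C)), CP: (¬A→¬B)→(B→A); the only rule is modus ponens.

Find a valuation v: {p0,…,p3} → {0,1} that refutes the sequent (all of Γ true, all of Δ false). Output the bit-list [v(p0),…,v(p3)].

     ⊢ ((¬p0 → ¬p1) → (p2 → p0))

Search for a countermodel by truth-table:
  v=0000: Γ:[] Δ:[((¬p0 → ¬p1) → (p2 → p0))=T] refutes=False
  v=0001: Γ:[] Δ:[((¬p0 → ¬p1) → (p2 → p0))=T] refutes=False
  v=0010: Γ:[] Δ:[((¬p0 → ¬p1) → (p2 → p0))=F] refutes=True  ← countermodel

Result: [0, 0, 1, 0]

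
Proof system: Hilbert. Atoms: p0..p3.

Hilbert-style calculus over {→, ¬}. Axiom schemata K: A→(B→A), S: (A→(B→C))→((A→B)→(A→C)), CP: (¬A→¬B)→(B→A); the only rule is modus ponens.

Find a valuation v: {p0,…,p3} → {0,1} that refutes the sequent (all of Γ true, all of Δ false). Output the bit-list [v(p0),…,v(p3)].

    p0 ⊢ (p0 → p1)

Search for a countermodel by truth-table:
  v=0000: Γ:[p0=F] Δ:[(p0 → p1)=T] refutes=False
  v=0001: Γ:[p0=F] Δ:[(p0 → p1)=T] refutes=False
  v=0010: Γ:[p0=F] Δ:[(p0 → p1)=T] refutes=False
  v=0011: Γ:[p0=F] Δ:[(p0 → p1)=T] refutes=False
  v=0100: Γ:[p0=F] Δ:[(p0 → p1)=T] refutes=False
  v=0101: Γ:[p0=F] Δ:[(p0 → p1)=T] refutes=False
  v=0110: Γ:[p0=F] Δ:[(p0 → p1)=T] refutes=False
  v=0111: Γ:[p0=F] Δ:[(p0 → p1)=T] refutes=False
  v=1000: Γ:[p0=T] Δ:[(p0 → p1)=F] refutes=True  ← countermodel

Result: [1, 0, 0, 0]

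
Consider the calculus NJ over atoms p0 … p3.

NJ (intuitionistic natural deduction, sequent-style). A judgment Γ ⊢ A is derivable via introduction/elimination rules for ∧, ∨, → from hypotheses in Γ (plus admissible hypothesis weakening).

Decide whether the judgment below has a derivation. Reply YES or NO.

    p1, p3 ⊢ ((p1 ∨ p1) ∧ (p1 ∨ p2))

Derivation trace:
[Wk] p1, p3 ⊢ ((p1 ∨ p1) ∧ (p1 ∨ p2))
  [∧I] p1 ⊢ ((p1 ∨ p1) ∧ (p1 ∨ p2))
    [∨I₁] p1 ⊢ (p1 ∨ p1)
      [Ax] p1 ⊢ p1
    [∨I₁] p1 ⊢ (p1 ∨ p2)
      [Ax] p1 ⊢ p1

Result: YES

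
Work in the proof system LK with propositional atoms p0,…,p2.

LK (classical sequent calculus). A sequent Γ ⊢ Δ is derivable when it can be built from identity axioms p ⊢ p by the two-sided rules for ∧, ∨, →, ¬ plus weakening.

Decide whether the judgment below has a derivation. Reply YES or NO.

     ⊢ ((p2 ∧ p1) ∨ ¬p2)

Truth-table refutation:
  v=000: Γ:[] Δ:[((p2 ∧ p1) ∨ ¬p2)=T] refutes=False
  v=001: Γ:[] Δ:[((p2 ∧ p1) ∨ ¬p2)=F] refutes=True  ← countermodel

Result: NO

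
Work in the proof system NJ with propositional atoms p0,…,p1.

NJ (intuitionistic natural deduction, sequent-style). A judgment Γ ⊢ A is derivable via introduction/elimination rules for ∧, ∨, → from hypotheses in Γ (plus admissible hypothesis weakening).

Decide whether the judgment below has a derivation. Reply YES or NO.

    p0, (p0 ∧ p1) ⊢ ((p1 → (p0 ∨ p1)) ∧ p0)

Proof tree:
[Wk] p0, (p0 ∧ p1) ⊢ ((p1 → (p0 ∨ p1)) ∧ p0)
  [∧I] p0 ⊢ ((p1 → (p0 ∨ p1)) ∧ p0)
    [→I]  ⊢ (p1 → (p0 ∨ p1))
      [∨I₂] p1 ⊢ (p0 ∨ p1)
        [Ax] p1 ⊢ p1
    [Ax] p0 ⊢ p0

Result: YES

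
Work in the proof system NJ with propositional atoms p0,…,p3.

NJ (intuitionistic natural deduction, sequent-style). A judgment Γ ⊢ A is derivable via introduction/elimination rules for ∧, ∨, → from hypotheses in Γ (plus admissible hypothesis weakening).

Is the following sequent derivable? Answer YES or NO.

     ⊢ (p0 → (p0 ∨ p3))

Derivation (root first):
[→I]  ⊢ (p0 → (p0 ∨ p3))
  [∨I₁] p0 ⊢ (p0 ∨ p3)
    [Ax] p0 ⊢ p0

Result: YES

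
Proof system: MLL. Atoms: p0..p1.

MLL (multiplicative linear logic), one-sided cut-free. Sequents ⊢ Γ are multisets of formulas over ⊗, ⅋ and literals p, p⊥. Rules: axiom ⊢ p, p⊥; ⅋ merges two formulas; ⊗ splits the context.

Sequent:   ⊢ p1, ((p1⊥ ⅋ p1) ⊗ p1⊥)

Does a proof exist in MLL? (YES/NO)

Derivation (root first):
[⊗]  ⊢ p1, ((p1⊥ ⅋ p1) ⊗ p1⊥)
  [⅋]  ⊢ (p1⊥ ⅋ p1)
    [Ax]  ⊢ p1, p1⊥
  [Ax]  ⊢ p1, p1⊥

Result: YES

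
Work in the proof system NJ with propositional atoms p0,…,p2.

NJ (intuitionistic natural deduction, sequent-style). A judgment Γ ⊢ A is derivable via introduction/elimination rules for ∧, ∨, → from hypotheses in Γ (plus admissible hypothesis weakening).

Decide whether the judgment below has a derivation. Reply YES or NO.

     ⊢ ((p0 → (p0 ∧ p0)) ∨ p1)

Proof tree:
[∨I₁]  ⊢ ((p0 → (p0 ∧ p0)) ∨ p1)
  [→I]  ⊢ (p0 → (p0 ∧ p0))
    [∧I] p0 ⊢ (p0 ∧ p0)
      [Ax] p0 ⊢ p0
      [Wk] p0, p0 ⊢ p0
        [Ax] p0 ⊢ p0

Result: YES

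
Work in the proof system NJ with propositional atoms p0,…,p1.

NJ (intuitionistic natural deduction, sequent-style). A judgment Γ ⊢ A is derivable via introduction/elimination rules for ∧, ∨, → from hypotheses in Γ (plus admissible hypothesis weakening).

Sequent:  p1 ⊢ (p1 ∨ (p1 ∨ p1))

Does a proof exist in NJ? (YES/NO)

Proof tree:
[∨I₂] p1 ⊢ (p1 ∨ (p1 ∨ p1))
  [∨I₁] p1 ⊢ (p1 ∨ p1)
    [Ax] p1 ⊢ p1

Result: YES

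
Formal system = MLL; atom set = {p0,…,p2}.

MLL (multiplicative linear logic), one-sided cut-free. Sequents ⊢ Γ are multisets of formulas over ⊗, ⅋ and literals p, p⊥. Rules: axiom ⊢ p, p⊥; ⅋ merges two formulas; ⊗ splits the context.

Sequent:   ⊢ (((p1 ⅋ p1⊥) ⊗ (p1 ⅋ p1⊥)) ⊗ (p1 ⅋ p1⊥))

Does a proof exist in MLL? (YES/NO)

Derivation trace:
[⊗]  ⊢ (((p1 ⅋ p1⊥) ⊗ (p1 ⅋ p1⊥)) ⊗ (p1 ⅋ p1⊥))
  [⊗]  ⊢ ((p1 ⅋ p1⊥) ⊗ (p1 ⅋ p1⊥))
    [⅋]  ⊢ (p1 ⅋ p1⊥)
      [Ax]  ⊢ p1, p1⊥
    [⅋]  ⊢ (p1 ⅋ p1⊥)
      [Ax]  ⊢ p1, p1⊥
  [⅋]  ⊢ (p1 ⅋ p1⊥)
    [Ax]  ⊢ p1, p1⊥

Result: YES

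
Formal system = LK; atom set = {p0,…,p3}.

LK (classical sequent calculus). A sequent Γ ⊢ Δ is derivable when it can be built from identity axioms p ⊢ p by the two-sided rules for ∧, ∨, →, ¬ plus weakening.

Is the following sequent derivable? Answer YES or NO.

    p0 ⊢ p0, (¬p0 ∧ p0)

Derivation (root first):
[∧R] p0 ⊢ p0, (¬p0 ∧ p0)
  [¬R]  ⊢ p0, ¬p0
    [Ax] p0 ⊢ p0
  [Ax] p0 ⊢ p0

Result: YES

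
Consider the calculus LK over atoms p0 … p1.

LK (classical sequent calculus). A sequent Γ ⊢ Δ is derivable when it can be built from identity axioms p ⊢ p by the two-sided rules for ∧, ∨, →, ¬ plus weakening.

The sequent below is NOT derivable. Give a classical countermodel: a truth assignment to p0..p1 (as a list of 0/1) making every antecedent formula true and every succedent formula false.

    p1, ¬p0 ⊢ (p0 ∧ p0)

Search for a countermodel by truth-table:
  v=00: Γ:[p1=F, ¬p0=T] Δ:[(p0 ∧ p0)=F] refutes=False
  v=01: Γ:[p1=T, ¬p0=T] Δ:[(p0 ∧ p0)=F] refutes=True  ← countermodel

Result: [0, 1]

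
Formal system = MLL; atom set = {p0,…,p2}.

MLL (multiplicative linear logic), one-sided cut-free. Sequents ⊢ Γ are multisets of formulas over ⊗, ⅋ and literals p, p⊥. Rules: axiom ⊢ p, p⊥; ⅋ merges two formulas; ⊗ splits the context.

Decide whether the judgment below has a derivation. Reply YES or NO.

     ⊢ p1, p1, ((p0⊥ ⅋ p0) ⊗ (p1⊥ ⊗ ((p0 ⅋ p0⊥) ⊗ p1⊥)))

Proof tree:
[⊗]  ⊢ p1, p1, ((p0⊥ ⅋ p0) ⊗ (p1⊥ ⊗ ((p0 ⅋ p0⊥) ⊗ p1⊥)))
  [⅋]  ⊢ (p0⊥ ⅋ p0)
    [Ax]  ⊢ p0, p0⊥
  [⊗]  ⊢ p1, p1, (p1⊥ ⊗ ((p0 ⅋ p0⊥) ⊗ p1⊥))
    [Ax]  ⊢ p1, p1⊥
    [⊗]  ⊢ p1, ((p0 ⅋ p0⊥) ⊗ p1⊥)
      [⅋]  ⊢ (p0 ⅋ p0⊥)
        [Ax]  ⊢ p0, p0⊥
      [Ax]  ⊢ p1, p1⊥

Result: YES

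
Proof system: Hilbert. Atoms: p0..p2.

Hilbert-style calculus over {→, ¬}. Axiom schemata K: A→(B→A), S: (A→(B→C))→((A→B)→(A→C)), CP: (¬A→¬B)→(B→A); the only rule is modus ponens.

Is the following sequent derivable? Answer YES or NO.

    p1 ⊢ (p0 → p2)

Truth-table refutation:
  v=000: Γ:[p1=F] Δ:[(p0 → p2)=T] refutes=False
  v=001: Γ:[p1=F] Δ:[(p0 → p2)=T] refutes=False
  v=010: Γ:[p1=T] Δ:[(p0 → p2)=T] refutes=False
  v=011: Γ:[p1=T] Δ:[(p0 → p2)=T] refutes=False
  v=100: Γ:[p1=F] Δ:[(p0 → p2)=F] refutes=False
  v=101: Γ:[p1=F] Δ:[(p0 → p2)=T] refutes=False
  v=110: Γ:[p1=T] Δ:[(p0 → p2)=F] refutes=True  ← countermodel

Result: NO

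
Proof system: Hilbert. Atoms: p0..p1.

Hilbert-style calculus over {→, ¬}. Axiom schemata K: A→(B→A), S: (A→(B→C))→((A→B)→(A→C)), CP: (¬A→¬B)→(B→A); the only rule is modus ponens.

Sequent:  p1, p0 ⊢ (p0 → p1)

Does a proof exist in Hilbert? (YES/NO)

Proof tree:
[MP] p1, p0 ⊢ (p0 → p1)
  [K]  ⊢ (p1 → (p0 → p1))
  [MP] p1, p0 ⊢ p1
    [MP] p1 ⊢ (p0 → p1)
      [K]  ⊢ (p1 → (p0 → p1))
      [Hyp] p1 ⊢ p1
    [Hyp] p0 ⊢ p0

Result: YES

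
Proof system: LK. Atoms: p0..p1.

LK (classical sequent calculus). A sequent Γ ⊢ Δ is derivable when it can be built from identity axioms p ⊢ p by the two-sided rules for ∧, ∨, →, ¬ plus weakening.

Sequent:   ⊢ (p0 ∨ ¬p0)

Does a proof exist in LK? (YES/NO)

Derivation (root first):
[∨R]  ⊢ (p0 ∨ ¬p0)
  [¬R]  ⊢ p0, ¬p0
    [Ax] p0 ⊢ p0

Result: YES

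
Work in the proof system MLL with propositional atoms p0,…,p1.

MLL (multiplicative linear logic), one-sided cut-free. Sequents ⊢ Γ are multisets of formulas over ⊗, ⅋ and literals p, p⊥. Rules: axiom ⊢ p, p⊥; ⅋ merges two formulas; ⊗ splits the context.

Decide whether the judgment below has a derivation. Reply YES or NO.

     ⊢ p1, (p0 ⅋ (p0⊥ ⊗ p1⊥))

Derivation trace:
[⅋]  ⊢ p1, (p0 ⅋ (p0⊥ ⊗ p1⊥))
  [⊗]  ⊢ p0, p1, (p0⊥ ⊗ p1⊥)
    [Ax]  ⊢ p0, p0⊥
    [Ax]  ⊢ p1, p1⊥

Result: YES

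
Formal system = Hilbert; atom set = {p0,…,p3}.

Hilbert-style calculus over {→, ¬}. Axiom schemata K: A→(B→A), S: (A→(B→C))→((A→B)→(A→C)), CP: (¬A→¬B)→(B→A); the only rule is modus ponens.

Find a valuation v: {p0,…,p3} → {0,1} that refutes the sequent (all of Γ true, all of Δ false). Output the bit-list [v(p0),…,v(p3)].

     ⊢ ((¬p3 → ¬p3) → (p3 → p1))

Search for a countermodel by truth-table:
  v=0000: Γ:[] Δ:[((¬p3 → ¬p3) → (p3 → p1))=T] refutes=False
  v=0001: Γ:[] Δ:[((¬p3 → ¬p3) → (p3 → p1))=F] refutes=True  ← countermodel

Result: [0, 0, 0, 1]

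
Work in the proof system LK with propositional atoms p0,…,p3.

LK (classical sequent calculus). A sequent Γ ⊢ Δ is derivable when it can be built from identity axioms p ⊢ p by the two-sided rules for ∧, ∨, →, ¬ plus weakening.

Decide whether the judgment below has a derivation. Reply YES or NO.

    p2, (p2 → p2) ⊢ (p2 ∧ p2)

Proof tree:
[→L] p2, (p2 → p2) ⊢ (p2 ∧ p2)
  [Ax] p2 ⊢ p2
  [∧R] p2 ⊢ (p2 ∧ p2)
    [Ax] p2 ⊢ p2
    [Ax] p2 ⊢ p2

Result: YES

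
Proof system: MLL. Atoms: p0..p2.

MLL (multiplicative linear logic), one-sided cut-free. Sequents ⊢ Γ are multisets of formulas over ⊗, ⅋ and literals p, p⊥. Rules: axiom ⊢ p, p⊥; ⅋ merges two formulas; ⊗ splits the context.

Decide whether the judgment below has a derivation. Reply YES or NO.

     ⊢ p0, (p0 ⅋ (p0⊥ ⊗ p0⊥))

Derivation (root first):
[⅋]  ⊢ p0, (p0 ⅋ (p0⊥ ⊗ p0⊥))
  [⊗]  ⊢ p0, p0, (p0⊥ ⊗ p0⊥)
    [Ax]  ⊢ p0, p0⊥
    [Ax]  ⊢ p0, p0⊥

Result: YES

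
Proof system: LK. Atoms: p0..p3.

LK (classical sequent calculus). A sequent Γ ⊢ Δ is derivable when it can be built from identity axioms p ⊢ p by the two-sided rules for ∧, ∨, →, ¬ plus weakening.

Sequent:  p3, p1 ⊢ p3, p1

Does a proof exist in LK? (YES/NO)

Derivation (root first):
[WR] p3, p1 ⊢ p3, p1
  [WL] p3, p1 ⊢ p3
    [Ax] p3 ⊢ p3

Result: YES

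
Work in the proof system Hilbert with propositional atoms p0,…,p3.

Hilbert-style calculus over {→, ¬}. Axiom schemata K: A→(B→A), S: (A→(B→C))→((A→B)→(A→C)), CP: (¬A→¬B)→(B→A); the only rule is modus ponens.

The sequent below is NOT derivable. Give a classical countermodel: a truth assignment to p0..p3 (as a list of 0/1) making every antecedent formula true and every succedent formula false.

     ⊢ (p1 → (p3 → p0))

Enumerate valuations to refute Γ ⊢ Δ:
  v=0000: Γ:[] Δ:[(p1 → (p3 → p0))=T] refutes=False
  v=0001: Γ:[] Δ:[(p1 → (p3 → p0))=T] refutes=False
  v=0010: Γ:[] Δ:[(p1 → (p3 → p0))=T] refutes=False
  v=0011: Γ:[] Δ:[(p1 → (p3 → p0))=T] refutes=False
  v=0100: Γ:[] Δ:[(p1 → (p3 → p0))=T] refutes=False
  v=0101: Γ:[] Δ:[(p1 → (p3 → p0))=F] refutes=True  ← countermodel

Result: [0, 1, 0, 1]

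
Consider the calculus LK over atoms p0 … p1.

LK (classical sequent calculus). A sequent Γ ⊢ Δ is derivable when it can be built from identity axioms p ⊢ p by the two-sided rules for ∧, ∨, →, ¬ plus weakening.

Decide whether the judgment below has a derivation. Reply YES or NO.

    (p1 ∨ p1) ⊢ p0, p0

Search for a countermodel by truth-table:
  v=00: Γ:[(p1 ∨ p1)=F] Δ:[p0=F, p0=F] refutes=False
  v=01: Γ:[(p1 ∨ p1)=T] Δ:[p0=F, p0=F] refutes=True  ← countermodel

Result: NO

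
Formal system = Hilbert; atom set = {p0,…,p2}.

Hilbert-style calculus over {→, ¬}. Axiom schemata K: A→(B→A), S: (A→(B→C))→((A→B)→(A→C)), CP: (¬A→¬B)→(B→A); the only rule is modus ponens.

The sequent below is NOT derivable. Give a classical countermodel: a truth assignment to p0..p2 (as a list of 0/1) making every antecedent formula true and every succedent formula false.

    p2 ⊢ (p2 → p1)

Enumerate valuations to refute Γ ⊢ Δ:
  v=000: Γ:[p2=F] Δ:[(p2 → p1)=T] refutes=False
  v=001: Γ:[p2=T] Δ:[(p2 → p1)=F] refutes=True  ← countermodel

Result: [0, 0, 1]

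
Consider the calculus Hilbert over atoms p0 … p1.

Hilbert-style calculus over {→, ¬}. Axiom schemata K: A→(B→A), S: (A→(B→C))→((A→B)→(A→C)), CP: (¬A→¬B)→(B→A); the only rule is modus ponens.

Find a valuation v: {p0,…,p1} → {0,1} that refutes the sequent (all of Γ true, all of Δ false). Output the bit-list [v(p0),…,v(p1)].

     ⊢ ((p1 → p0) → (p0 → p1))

Truth-table refutation:
  v=00: Γ:[] Δ:[((p1 → p0) → (p0 → p1))=T] refutes=False
  v=01: Γ:[] Δ:[((p1 → p0) → (p0 → p1))=T] refutes=False
  v=10: Γ:[] Δ:[((p1 → p0) → (p0 → p1))=F] refutes=True  ← countermodel

Result: [1, 0]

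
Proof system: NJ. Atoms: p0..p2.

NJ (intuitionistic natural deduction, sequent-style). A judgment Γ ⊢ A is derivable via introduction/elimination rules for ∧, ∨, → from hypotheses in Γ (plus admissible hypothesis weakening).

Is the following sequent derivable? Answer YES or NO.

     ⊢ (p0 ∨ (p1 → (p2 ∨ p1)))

Proof tree:
[∨I₂]  ⊢ (p0 ∨ (p1 → (p2 ∨ p1)))
  [→I]  ⊢ (p1 → (p2 ∨ p1))
    [∨I₂] p1 ⊢ (p2 ∨ p1)
      [Ax] p1 ⊢ p1

Result: YES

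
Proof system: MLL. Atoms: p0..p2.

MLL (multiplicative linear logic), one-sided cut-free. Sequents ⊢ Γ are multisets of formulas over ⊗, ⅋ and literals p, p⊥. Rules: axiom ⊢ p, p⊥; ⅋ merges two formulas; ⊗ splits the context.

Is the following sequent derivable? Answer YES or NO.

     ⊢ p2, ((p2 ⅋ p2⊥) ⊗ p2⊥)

Proof tree:
[⊗]  ⊢ p2, ((p2 ⅋ p2⊥) ⊗ p2⊥)
  [⅋]  ⊢ (p2 ⅋ p2⊥)
    [Ax]  ⊢ p2, p2⊥
  [Ax]  ⊢ p2, p2⊥

Result: YES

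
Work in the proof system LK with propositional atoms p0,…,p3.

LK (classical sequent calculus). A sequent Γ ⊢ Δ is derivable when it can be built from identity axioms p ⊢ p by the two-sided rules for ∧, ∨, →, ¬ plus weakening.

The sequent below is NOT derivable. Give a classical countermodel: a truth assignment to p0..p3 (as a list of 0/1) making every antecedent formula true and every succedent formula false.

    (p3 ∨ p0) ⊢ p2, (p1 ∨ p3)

Truth-table refutation:
  v=0000: Γ:[(p3 ∨ p0)=F] Δ:[p2=F, (p1 ∨ p3)=F] refutes=False
  v=0001: Γ:[(p3 ∨ p0)=T] Δ:[p2=F, (p1 ∨ p3)=T] refutes=False
  v=0010: Γ:[(p3 ∨ p0)=F] Δ:[p2=T, (p1 ∨ p3)=F] refutes=False
  v=0011: Γ:[(p3 ∨ p0)=T] Δ:[p2=T, (p1 ∨ p3)=T] refutes=False
  v=0100: Γ:[(p3 ∨ p0)=F] Δ:[p2=F, (p1 ∨ p3)=T] refutes=False
  v=0101: Γ:[(p3 ∨ p0)=T] Δ:[p2=F, (p1 ∨ p3)=T] refutes=False
  v=0110: Γ:[(p3 ∨ p0)=F] Δ:[p2=T, (p1 ∨ p3)=T] refutes=False
  v=0111: Γ:[(p3 ∨ p0)=T] Δ:[p2=T, (p1 ∨ p3)=T] refutes=False
  v=1000: Γ:[(p3 ∨ p0)=T] Δ:[p2=F, (p1 ∨ p3)=F] refutes=True  ← countermodel

Result: [1, 0, 0, 0]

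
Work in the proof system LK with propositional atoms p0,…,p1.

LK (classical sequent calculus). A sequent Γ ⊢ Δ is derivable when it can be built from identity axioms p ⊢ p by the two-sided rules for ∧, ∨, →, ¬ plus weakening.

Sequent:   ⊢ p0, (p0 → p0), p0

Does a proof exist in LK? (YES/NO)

Derivation trace:
[WR]  ⊢ p0, (p0 → p0), p0
  [→R]  ⊢ p0, (p0 → p0)
    [WR] p0 ⊢ p0, p0
      [Ax] p0 ⊢ p0

Result: YES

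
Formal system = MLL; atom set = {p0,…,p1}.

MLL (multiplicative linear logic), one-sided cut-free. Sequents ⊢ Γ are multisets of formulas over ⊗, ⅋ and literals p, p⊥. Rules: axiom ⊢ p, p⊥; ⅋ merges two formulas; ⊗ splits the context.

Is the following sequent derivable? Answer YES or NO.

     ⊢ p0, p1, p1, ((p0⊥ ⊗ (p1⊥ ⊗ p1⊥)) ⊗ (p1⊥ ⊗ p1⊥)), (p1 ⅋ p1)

Proof tree:
[⅋]  ⊢ p0, p1, p1, ((p0⊥ ⊗ (p1⊥ ⊗ p1⊥)) ⊗ (p1⊥ ⊗ p1⊥)), (p1 ⅋ p1)
  [⊗]  ⊢ p0, p1, p1, p1, p1, ((p0⊥ ⊗ (p1⊥ ⊗ p1⊥)) ⊗ (p1⊥ ⊗ p1⊥))
    [⊗]  ⊢ p0, p1, p1, (p0⊥ ⊗ (p1⊥ ⊗ p1⊥))
      [Ax]  ⊢ p0, p0⊥
      [⊗]  ⊢ p1, p1, (p1⊥ ⊗ p1⊥)
        [Ax]  ⊢ p1, p1⊥
        [Ax]  ⊢ p1, p1⊥
    [⊗]  ⊢ p1, p1, (p1⊥ ⊗ p1⊥)
      [Ax]  ⊢ p1, p1⊥
      [Ax]  ⊢ p1, p1⊥

Result: YES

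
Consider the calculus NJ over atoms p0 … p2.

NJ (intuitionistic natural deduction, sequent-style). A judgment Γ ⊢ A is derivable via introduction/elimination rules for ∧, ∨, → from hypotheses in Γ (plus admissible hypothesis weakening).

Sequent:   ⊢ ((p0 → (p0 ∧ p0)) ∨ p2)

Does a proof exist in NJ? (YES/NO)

Derivation trace:
[∨I₁]  ⊢ ((p0 → (p0 ∧ p0)) ∨ p2)
  [→I]  ⊢ (p0 → (p0 ∧ p0))
    [∧I] p0 ⊢ (p0 ∧ p0)
      [Ax] p0 ⊢ p0
      [Ax] p0 ⊢ p0

Result: YES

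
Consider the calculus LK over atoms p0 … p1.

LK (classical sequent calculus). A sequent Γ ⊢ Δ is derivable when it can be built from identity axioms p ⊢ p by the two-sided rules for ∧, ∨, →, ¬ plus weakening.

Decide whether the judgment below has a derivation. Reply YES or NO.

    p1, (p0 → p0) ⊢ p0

Search for a countermodel by truth-table:
  v=00: Γ:[p1=F, (p0 → p0)=T] Δ:[p0=F] refutes=False
  v=01: Γ:[p1=T, (p0 → p0)=T] Δ:[p0=F] refutes=True  ← countermodel

Result: NO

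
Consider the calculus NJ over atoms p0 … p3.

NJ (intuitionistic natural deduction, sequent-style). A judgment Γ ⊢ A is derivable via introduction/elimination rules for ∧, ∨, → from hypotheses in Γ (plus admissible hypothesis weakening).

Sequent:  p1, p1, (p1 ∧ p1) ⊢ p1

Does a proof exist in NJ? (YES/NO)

Derivation (root first):
[Wk] p1, p1, (p1 ∧ p1) ⊢ p1
  [Wk] p1, p1 ⊢ p1
    [Ax] p1 ⊢ p1

Result: YES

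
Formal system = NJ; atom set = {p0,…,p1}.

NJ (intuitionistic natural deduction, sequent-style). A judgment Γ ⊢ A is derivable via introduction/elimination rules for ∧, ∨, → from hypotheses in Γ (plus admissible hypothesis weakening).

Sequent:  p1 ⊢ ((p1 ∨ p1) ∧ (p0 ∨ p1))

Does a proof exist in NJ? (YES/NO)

Derivation trace:
[∧I] p1 ⊢ ((p1 ∨ p1) ∧ (p0 ∨ p1))
  [∨I₁] p1 ⊢ (p1 ∨ p1)
    [Ax] p1 ⊢ p1
  [∨I₂] p1 ⊢ (p0 ∨ p1)
    [Ax] p1 ⊢ p1

Result: YES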